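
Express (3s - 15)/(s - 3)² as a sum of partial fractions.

(3s - 15) = P(s - 3) + Q. At s = 3: Q = 3·3 - 15 = -6. Coeff of s: P = 3
Result: 3/(s - 3) - 6/(s - 3)²


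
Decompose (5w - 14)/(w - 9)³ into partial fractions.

(5w - 14) = α(w - 9)² + β(w - 9) + γ. At w = 9: γ = 5·9 - 14 = 31. Coefficients: α = 0, β = 5
Result: 5/(w - 9)² + 31/(w - 9)³


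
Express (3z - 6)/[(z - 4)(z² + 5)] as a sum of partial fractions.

At z=4: A = (3·4 - 6)/(4² + 5) = 2/7. B = -A = -2/7, C = 3 - 4·A = 13/7
Result: (2/7)/(z - 4) - ((2/7)z - 13/7)/(z² + 5)


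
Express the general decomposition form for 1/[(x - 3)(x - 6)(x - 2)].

Three distinct linear factors: A/(x - 3) + B/(x - 6) + C/(x - 2)


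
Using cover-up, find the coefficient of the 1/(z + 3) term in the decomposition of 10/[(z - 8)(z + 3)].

Cover (z + 3), set z=-3: 10/((z - 8) at z=-3) = 10/(-11) = -10/11


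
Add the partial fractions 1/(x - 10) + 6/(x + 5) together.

Common denominator (x - 10)(x + 5). Numerator: 1(x + 5) + 6(x - 10) = (x + 5) + (6x - 60) = 7x - 55
Result: (7x - 55)/[(x - 10)(x + 5)]


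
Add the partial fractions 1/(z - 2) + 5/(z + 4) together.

Common denominator (z - 2)(z + 4). Numerator: 1(z + 4) + 5(z - 2) = (z + 4) + (5z - 10) = 6z - 6
Result: (6z - 6)/[(z - 2)(z + 4)]


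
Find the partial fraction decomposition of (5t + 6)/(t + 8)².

(5t + 6) = P(t + 8) + Q. At t = -8: Q = 5·(-8) + 6 = -34. Coeff of t: P = 5
Result: 5/(t + 8) - 34/(t + 8)²


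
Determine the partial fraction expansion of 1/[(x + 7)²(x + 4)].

Cover-up at x=-4: γ = 1/(-4 + 7)² = 1/9. Cover-up at x=-7: β = 1/(-7 + 4) = -1/3. Comparing x² coeff: α = -γ = -1/9
Result: (-1/9)/(x + 7) - (1/3)/(x + 7)² + (1/9)/(x + 4)


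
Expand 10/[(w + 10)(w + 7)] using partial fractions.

10/(w + 10)(w + 7) = α/(w + 10) + β/(w + 7). α = 10/(-10 + 7) = -10/3, β = 10/(-7 + 10) = 10/3
Result: (-10/3)/(w + 10) + (10/3)/(w + 7)


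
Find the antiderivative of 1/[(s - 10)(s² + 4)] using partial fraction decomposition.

Cover-up at s=10: P = 1/(10²+4) = 1/104. Coeff matching: Q = -1/104, R = -5/52. Decomposition: (1/104)/(s - 10) - ((1/104)s + 5/52)/(s² + 4). Integrate: linear → ln, quadratic → (1/2)ln + arctan: (1/104) ln|(s - 10)| - (1/208) ln(s² + 4) - (5/104) arctan(s/2) + C


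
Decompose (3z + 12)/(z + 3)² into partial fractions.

(3z + 12) = A(z + 3) + B. At z = -3: B = 3·(-3) + 12 = 3. Coeff of z: A = 3
Result: 3/(z + 3) + 3/(z + 3)²


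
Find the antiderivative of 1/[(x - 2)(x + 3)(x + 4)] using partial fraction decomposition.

Cover-up: α = 1/30, β = -1/5, γ = 1/6. Decomposition: (1/30)/(x - 2) - (1/5)/(x + 3) + (1/6)/(x + 4). Integrate each term: (1/30) ln|(x - 2)| - (1/5) ln|(x + 3)| + (1/6) ln|(x + 4)| + C


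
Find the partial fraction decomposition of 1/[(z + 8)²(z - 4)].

Cover-up at z=4: C = 1/(4 + 8)² = 1/144. Cover-up at z=-8: B = 1/(-8 - 4) = -1/12. Comparing z² coeff: A = -C = -1/144
Result: (-1/144)/(z + 8) - (1/12)/(z + 8)² + (1/144)/(z - 4)


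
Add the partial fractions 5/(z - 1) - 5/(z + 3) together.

Common denominator (z - 1)(z + 3). Numerator: 5(z + 3) - 5(z - 1) = (5z + 15) - (5z - 5) = 20
Result: (20)/[(z - 1)(z + 3)]


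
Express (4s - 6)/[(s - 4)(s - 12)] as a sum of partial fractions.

At s=4: A = (4·4 - 6)/(4 - 12) = -5/4. At s=12: B = (4·12 - 6)/(12 - 4) = 21/4
Result: (-5/4)/(s - 4) + (21/4)/(s - 12)


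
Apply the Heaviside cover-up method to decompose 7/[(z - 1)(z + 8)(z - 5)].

Cover (z - 1), z=1: α = 7/[(1 + 8)(1 - 5)] = -7/36. Cover (z + 8), z=-8: β = 7/[(-8 - 1)(-8 - 5)] = 7/117. Cover (z - 5), z=5: γ = 7/[(5 - 1)(5 + 8)] = 7/52.
Result: (-7/36)/(z - 1) + (7/117)/(z + 8) + (7/52)/(z - 5)


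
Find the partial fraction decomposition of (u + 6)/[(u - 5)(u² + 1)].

At u=5: P = (1·5 + 6)/(5² + 1) = 11/26. Q = -P = -11/26, R = 1 - 5·P = -29/26
Result: (11/26)/(u - 5) - ((11/26)u + 29/26)/(u² + 1)


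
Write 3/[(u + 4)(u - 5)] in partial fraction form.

3/(u + 4)(u - 5) = A/(u + 4) + B/(u - 5). A = 3/(-4 - 5) = -1/3, B = 3/(5 + 4) = 1/3
Result: (-1/3)/(u + 4) + (1/3)/(u - 5)


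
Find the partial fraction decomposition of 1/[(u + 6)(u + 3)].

1/(u + 6)(u + 3) = A/(u + 6) + B/(u + 3). A = 1/(-6 + 3) = -1/3, B = 1/(-3 + 6) = 1/3
Result: (-1/3)/(u + 6) + (1/3)/(u + 3)


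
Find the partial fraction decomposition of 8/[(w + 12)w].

8/(w + 12)w = P/(w + 12) + Q/w. P = 8/(-12 - 0) = -2/3, Q = 8/(0 + 12) = 2/3
Result: (-2/3)/(w + 12) + (2/3)/w


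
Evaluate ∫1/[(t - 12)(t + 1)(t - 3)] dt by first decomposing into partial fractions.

Cover-up: A = 1/117, B = 1/52, C = -1/36. Decomposition: (1/117)/(t - 12) + (1/52)/(t + 1) - (1/36)/(t - 3). Integrate each term: (1/117) ln|(t - 12)| + (1/52) ln|(t + 1)| - (1/36) ln|(t - 3)| + C


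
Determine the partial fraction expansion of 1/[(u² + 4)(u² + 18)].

Coefficient matching gives A = C = 0, B = 1/(18-4) = 1/14, D = -B = -1/14
Result: (1/14)/(u² + 4) - (1/14)/(u² + 18)


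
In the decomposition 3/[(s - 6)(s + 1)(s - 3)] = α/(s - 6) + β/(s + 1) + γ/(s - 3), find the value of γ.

Cover-up at s = 3: γ = 3/[(3 - 6)(3 + 1)] = 3/[(-3)(4)] = -3/12 = -1/4


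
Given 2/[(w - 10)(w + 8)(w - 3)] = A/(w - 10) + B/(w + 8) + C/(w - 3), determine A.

Cover-up at w = 10: A = 2/[(10 + 8)(10 - 3)] = 2/[(18)(7)] = 2/126 = 1/63


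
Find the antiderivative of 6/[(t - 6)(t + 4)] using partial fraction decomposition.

Decompose: 6/[(t - 6)(t + 4)] = (3/5)/(t - 6) - (3/5)/(t + 4). Integrate each term: (3/5) ln|(t - 6)| - (3/5) ln|(t + 4)| + C


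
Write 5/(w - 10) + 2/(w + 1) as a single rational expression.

Common denominator (w - 10)(w + 1). Numerator: 5(w + 1) + 2(w - 10) = (5w + 5) + (2w - 20) = 7w - 15
Result: (7w - 15)/[(w - 10)(w + 1)]


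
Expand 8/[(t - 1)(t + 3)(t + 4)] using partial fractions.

Using cover-up method: P = 2/5, Q = -2, R = 8/5
Result: (2/5)/(t - 1) - 2/(t + 3) + (8/5)/(t + 4)


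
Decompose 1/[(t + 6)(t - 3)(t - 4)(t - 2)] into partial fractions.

Using Heaviside cover-up: (-1/720)/(t + 6) - (1/9)/(t - 3) + (1/20)/(t - 4) + (1/16)/(t - 2)


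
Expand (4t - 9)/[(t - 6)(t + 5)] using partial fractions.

At t=6: A = (4·6 - 9)/(6 + 5) = 15/11. At t=-5: B = (4·(-5) - 9)/(-5 - 6) = 29/11
Result: (15/11)/(t - 6) + (29/11)/(t + 5)


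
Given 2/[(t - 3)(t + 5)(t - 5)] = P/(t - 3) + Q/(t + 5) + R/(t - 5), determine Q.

Cover-up at t = -5: Q = 2/[(-5 - 3)(-5 - 5)] = 2/[(-8)(-10)] = 2/80 = 1/40


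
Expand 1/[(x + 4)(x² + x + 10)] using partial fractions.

Cover-up at x = -4: P = 1/((-4)² + 1·(-4) + 10) = 1/22. Then Q = -P = -1/22, R = -P·(1 - 4) = 3/22
Result: (1/22)/(x + 4) - ((1/22)x - 3/22)/(x² + x + 10)


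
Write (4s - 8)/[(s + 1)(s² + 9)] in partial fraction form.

At s=-1: A = (4·(-1) - 8)/((-1)² + 9) = -6/5. B = -A = 6/5, C = 4 - (-1)·A = 14/5
Result: (-6/5)/(s + 1) + ((6/5)s + 14/5)/(s² + 9)


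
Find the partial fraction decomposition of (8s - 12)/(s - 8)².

(8s - 12) = α(s - 8) + β. At s = 8: β = 8·8 - 12 = 52. Coeff of s: α = 8
Result: 8/(s - 8) + 52/(s - 8)²


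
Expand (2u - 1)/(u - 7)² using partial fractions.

(2u - 1) = α(u - 7) + β. At u = 7: β = 2·7 - 1 = 13. Coeff of u: α = 2
Result: 2/(u - 7) + 13/(u - 7)²


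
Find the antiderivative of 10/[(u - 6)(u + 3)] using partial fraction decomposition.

Decompose: 10/[(u - 6)(u + 3)] = (10/9)/(u - 6) - (10/9)/(u + 3). Integrate each term: (10/9) ln|(u - 6)| - (10/9) ln|(u + 3)| + C


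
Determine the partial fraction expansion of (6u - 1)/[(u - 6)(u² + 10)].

At u=6: A = (6·6 - 1)/(6² + 10) = 35/46. B = -A = -35/46, C = 6 - 6·A = 33/23
Result: (35/46)/(u - 6) - ((35/46)u - 33/23)/(u² + 10)


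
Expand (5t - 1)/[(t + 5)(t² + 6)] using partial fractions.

At t=-5: A = (5·(-5) - 1)/((-5)² + 6) = -26/31. B = -A = 26/31, C = 5 - (-5)·A = 25/31
Result: (-26/31)/(t + 5) + ((26/31)t + 25/31)/(t² + 6)


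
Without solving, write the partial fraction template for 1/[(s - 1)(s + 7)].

Distinct linear factors: α/(s - 1) + β/(s + 7)


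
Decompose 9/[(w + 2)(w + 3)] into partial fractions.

9/(w + 2)(w + 3) = A/(w + 2) + B/(w + 3). A = 9/(-2 + 3) = 9, B = 9/(-3 + 2) = -9
Result: 9/(w + 2) - 9/(w + 3)


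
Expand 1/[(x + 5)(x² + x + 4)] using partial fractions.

Cover-up at x = -5: P = 1/((-5)² + 1·(-5) + 4) = 1/24. Then Q = -P = -1/24, R = -P·(1 - 5) = 1/6
Result: (1/24)/(x + 5) - ((1/24)x - 1/6)/(x² + x + 4)


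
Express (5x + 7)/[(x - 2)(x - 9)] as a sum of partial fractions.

At x=2: α = (5·2 + 7)/(2 - 9) = -17/7. At x=9: β = (5·9 + 7)/(9 - 2) = 52/7
Result: (-17/7)/(x - 2) + (52/7)/(x - 9)


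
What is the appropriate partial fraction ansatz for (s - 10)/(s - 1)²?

Repeated linear factor: P/(s - 1) + Q/(s - 1)²


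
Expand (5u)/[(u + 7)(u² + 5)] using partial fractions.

At u=-7: P = (5·(-7) + 0)/((-7)² + 5) = -35/54. Q = -P = 35/54, R = 5 - (-7)·P = 25/54
Result: (-35/54)/(u + 7) + ((35/54)u + 25/54)/(u² + 5)


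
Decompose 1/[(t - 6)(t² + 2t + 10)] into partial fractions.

Cover-up at t = 6: α = 1/(6² + 2·6 + 10) = 1/58. Then β = -α = -1/58, γ = -α·(2 + 6) = -4/29
Result: (1/58)/(t - 6) - ((1/58)t + 4/29)/(t² + 2t + 10)


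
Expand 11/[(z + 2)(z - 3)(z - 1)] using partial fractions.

Using cover-up method: A = 11/15, B = 11/10, C = -11/6
Result: (11/15)/(z + 2) + (11/10)/(z - 3) - (11/6)/(z - 1)


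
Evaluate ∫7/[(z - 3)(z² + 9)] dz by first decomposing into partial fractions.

Cover-up at z=3: A = 7/(3²+9) = 7/18. Coeff matching: B = -7/18, C = -7/6. Decomposition: (7/18)/(z - 3) - ((7/18)z + 7/6)/(z² + 9). Integrate: linear → ln, quadratic → (1/2)ln + arctan: (7/18) ln|(z - 3)| - (7/36) ln(z² + 9) - (7/18) arctan(z/3) + C


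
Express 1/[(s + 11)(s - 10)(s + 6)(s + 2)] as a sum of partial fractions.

Using Heaviside cover-up: (-1/945)/(s + 11) + (1/4032)/(s - 10) + (1/320)/(s + 6) - (1/432)/(s + 2)


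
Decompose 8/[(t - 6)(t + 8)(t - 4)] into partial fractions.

Using cover-up method: A = 2/7, B = 1/21, C = -1/3
Result: (2/7)/(t - 6) + (1/21)/(t + 8) - (1/3)/(t - 4)


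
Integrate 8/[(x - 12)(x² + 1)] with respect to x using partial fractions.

Cover-up at x=12: P = 8/(12²+1) = 8/145. Coeff matching: Q = -8/145, R = -96/145. Decomposition: (8/145)/(x - 12) - ((8/145)x + 96/145)/(x² + 1). Integrate: linear → ln, quadratic → (1/2)ln + arctan: (8/145) ln|(x - 12)| - (4/145) ln(x² + 1) - (96/145) arctan(x) + C


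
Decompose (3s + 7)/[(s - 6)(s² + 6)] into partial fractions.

At s=6: α = (3·6 + 7)/(6² + 6) = 25/42. β = -α = -25/42, γ = 3 - 6·α = -4/7
Result: (25/42)/(s - 6) - ((25/42)s + 4/7)/(s² + 6)


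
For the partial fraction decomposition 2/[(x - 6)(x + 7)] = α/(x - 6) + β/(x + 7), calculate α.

Cover-up at x = 6: α = 2/(6 + 7) = 2/13


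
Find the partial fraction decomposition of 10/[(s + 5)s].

10/(s + 5)s = α/(s + 5) + β/s. α = 10/(-5 - 0) = -2, β = 10/(0 + 5) = 2
Result: -2/(s + 5) + 2/s


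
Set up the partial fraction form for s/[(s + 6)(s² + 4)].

Linear + irreducible quadratic: P/(s + 6) + (Qs + R)/(s² + 4)


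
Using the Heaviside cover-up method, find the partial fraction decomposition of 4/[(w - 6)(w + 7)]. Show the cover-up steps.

Cover (w - 6): set w=6, get α = 4/(6 + 7) = 4/13. Cover (w + 7): set w=-7, get β = 4/(-7 - 6) = -4/13.
Result: (4/13)/(w - 6) - (4/13)/(w + 7)


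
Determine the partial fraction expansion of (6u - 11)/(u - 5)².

(6u - 11) = α(u - 5) + β. At u = 5: β = 6·5 - 11 = 19. Coeff of u: α = 6
Result: 6/(u - 5) + 19/(u - 5)²


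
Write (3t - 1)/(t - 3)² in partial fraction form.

(3t - 1) = A(t - 3) + B. At t = 3: B = 3·3 - 1 = 8. Coeff of t: A = 3
Result: 3/(t - 3) + 8/(t - 3)²


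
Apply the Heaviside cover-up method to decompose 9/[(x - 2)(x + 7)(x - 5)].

Cover (x - 2), x=2: P = 9/[(2 + 7)(2 - 5)] = -1/3. Cover (x + 7), x=-7: Q = 9/[(-7 - 2)(-7 - 5)] = 1/12. Cover (x - 5), x=5: R = 9/[(5 - 2)(5 + 7)] = 1/4.
Result: (-1/3)/(x - 2) + (1/12)/(x + 7) + (1/4)/(x - 5)


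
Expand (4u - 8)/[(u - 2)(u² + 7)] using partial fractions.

At u=2: P = (4·2 - 8)/(2² + 7) = 0. Q = -P = 0, R = 4 - 2·P = 4
Result: (4)/(u² + 7)


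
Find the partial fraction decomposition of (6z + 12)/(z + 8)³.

(6z + 12) = P(z + 8)² + Q(z + 8) + R. At z = -8: R = 6·(-8) + 12 = -36. Coefficients: P = 0, Q = 6
Result: 6/(z + 8)² - 36/(z + 8)³


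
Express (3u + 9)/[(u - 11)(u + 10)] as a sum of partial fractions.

At u=11: α = (3·11 + 9)/(11 + 10) = 2. At u=-10: β = (3·(-10) + 9)/(-10 - 11) = 1
Result: 2/(u - 11) + 1/(u + 10)


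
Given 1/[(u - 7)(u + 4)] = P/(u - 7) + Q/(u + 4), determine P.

Cover-up at u = 7: P = 1/(7 + 4) = 1/11


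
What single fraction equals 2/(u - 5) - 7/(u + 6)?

Common denominator (u - 5)(u + 6). Numerator: 2(u + 6) - 7(u - 5) = (2u + 12) - (7u - 35) = -5u + 47
Result: (-5u + 47)/[(u - 5)(u + 6)]


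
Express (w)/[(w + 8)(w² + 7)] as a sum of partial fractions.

At w=-8: α = (1·(-8) + 0)/((-8)² + 7) = -8/71. β = -α = 8/71, γ = 1 - (-8)·α = 7/71
Result: (-8/71)/(w + 8) + ((8/71)w + 7/71)/(w² + 7)


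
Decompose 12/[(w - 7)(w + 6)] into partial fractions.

12/(w - 7)(w + 6) = α/(w - 7) + β/(w + 6). α = 12/(7 + 6) = 12/13, β = 12/(-6 - 7) = -12/13
Result: (12/13)/(w - 7) - (12/13)/(w + 6)


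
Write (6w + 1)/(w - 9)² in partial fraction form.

(6w + 1) = P(w - 9) + Q. At w = 9: Q = 6·9 + 1 = 55. Coeff of w: P = 6
Result: 6/(w - 9) + 55/(w - 9)²


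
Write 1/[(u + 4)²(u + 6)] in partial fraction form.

Cover-up at u=-6: C = 1/(-6 + 4)² = 1/4. Cover-up at u=-4: B = 1/(-4 + 6) = 1/2. Comparing u² coeff: A = -C = -1/4
Result: (-1/4)/(u + 4) + (1/2)/(u + 4)² + (1/4)/(u + 6)


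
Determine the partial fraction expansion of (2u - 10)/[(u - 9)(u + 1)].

At u=9: P = (2·9 - 10)/(9 + 1) = 4/5. At u=-1: Q = (2·(-1) - 10)/(-1 - 9) = 6/5
Result: (4/5)/(u - 9) + (6/5)/(u + 1)


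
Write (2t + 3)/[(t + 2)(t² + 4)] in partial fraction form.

At t=-2: P = (2·(-2) + 3)/((-2)² + 4) = -1/8. Q = -P = 1/8, R = 2 - (-2)·P = 7/4
Result: (-1/8)/(t + 2) + ((1/8)t + 7/4)/(t² + 4)


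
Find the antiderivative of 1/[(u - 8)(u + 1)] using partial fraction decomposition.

Decompose: 1/[(u - 8)(u + 1)] = (1/9)/(u - 8) - (1/9)/(u + 1). Integrate each term: (1/9) ln|(u - 8)| - (1/9) ln|(u + 1)| + C


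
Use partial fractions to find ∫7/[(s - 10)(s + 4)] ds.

Decompose: 7/[(s - 10)(s + 4)] = (1/2)/(s - 10) - (1/2)/(s + 4). Integrate each term: (1/2) ln|(s - 10)| - (1/2) ln|(s + 4)| + C


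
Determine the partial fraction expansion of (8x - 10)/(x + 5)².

(8x - 10) = P(x + 5) + Q. At x = -5: Q = 8·(-5) - 10 = -50. Coeff of x: P = 8
Result: 8/(x + 5) - 50/(x + 5)²


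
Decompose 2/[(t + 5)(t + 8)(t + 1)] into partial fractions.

Using cover-up method: α = -1/6, β = 2/21, γ = 1/14
Result: (-1/6)/(t + 5) + (2/21)/(t + 8) + (1/14)/(t + 1)


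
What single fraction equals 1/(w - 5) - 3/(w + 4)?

Common denominator (w - 5)(w + 4). Numerator: 1(w + 4) - 3(w - 5) = (w + 4) - (3w - 15) = -2w + 19
Result: (-2w + 19)/[(w - 5)(w + 4)]


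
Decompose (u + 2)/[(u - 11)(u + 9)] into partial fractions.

At u=11: A = (1·11 + 2)/(11 + 9) = 13/20. At u=-9: B = (1·(-9) + 2)/(-9 - 11) = 7/20
Result: (13/20)/(u - 11) + (7/20)/(u + 9)


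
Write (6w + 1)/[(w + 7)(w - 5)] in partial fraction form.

At w=-7: α = (6·(-7) + 1)/(-7 - 5) = 41/12. At w=5: β = (6·5 + 1)/(5 + 7) = 31/12
Result: (41/12)/(w + 7) + (31/12)/(w - 5)


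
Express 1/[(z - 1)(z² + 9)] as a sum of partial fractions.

Cover-up at z = 1: A = 1/(1² + 9) = 1/10. Then B = -A = -1/10, C = -A·(0 + 1) = -1/10
Result: (1/10)/(z - 1) - ((1/10)z + 1/10)/(z² + 9)


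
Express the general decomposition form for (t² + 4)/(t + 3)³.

Repeated linear factor (power 3): P/(t + 3) + Q/(t + 3)² + R/(t + 3)³


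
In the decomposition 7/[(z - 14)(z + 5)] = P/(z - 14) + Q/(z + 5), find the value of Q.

Cover-up at z = -5: Q = 7/(-5 - 14) = -7/19


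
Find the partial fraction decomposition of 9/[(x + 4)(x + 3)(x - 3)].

Using cover-up method: α = 9/7, β = -3/2, γ = 3/14
Result: (9/7)/(x + 4) - (3/2)/(x + 3) + (3/14)/(x - 3)


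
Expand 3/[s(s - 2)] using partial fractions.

3/s(s - 2) = A/s + B/(s - 2). A = 3/(0 - 2) = -3/2, B = 3/(2 - 0) = 3/2
Result: (-3/2)/s + (3/2)/(s - 2)


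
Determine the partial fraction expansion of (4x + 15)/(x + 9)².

(4x + 15) = α(x + 9) + β. At x = -9: β = 4·(-9) + 15 = -21. Coeff of x: α = 4
Result: 4/(x + 9) - 21/(x + 9)²


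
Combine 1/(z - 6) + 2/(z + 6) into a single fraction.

Common denominator (z - 6)(z + 6). Numerator: 1(z + 6) + 2(z - 6) = (z + 6) + (2z - 12) = 3z - 6
Result: (3z - 6)/[(z - 6)(z + 6)]


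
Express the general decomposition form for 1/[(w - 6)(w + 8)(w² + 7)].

Two linear + quadratic: A/(w - 6) + B/(w + 8) + (Cw + D)/(w² + 7)


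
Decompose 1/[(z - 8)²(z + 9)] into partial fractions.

Cover-up at z=-9: C = 1/(-9 - 8)² = 1/289. Cover-up at z=8: B = 1/(8 + 9) = 1/17. Comparing z² coeff: A = -C = -1/289
Result: (-1/289)/(z - 8) + (1/17)/(z - 8)² + (1/289)/(z + 9)


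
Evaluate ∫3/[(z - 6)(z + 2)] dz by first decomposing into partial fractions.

Decompose: 3/[(z - 6)(z + 2)] = (3/8)/(z - 6) - (3/8)/(z + 2). Integrate each term: (3/8) ln|(z - 6)| - (3/8) ln|(z + 2)| + C


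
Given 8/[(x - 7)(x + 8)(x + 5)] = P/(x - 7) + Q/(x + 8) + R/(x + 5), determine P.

Cover-up at x = 7: P = 8/[(7 + 8)(7 + 5)] = 8/[(15)(12)] = 8/180 = 2/45


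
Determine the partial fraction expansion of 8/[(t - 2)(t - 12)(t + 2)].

Using cover-up method: P = -1/5, Q = 2/35, R = 1/7
Result: (-1/5)/(t - 2) + (2/35)/(t - 12) + (1/7)/(t + 2)


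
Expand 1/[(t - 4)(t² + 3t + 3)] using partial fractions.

Cover-up at t = 4: α = 1/(4² + 3·4 + 3) = 1/31. Then β = -α = -1/31, γ = -α·(3 + 4) = -7/31
Result: (1/31)/(t - 4) - ((1/31)t + 7/31)/(t² + 3t + 3)


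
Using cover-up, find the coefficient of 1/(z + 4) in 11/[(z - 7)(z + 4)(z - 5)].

Cover (z + 4), set z=-4: 11/[(-4 - 7)(-4 - 5)] = 1/9


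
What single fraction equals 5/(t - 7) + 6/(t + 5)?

Common denominator (t - 7)(t + 5). Numerator: 5(t + 5) + 6(t - 7) = (5t + 25) + (6t - 42) = 11t - 17
Result: (11t - 17)/[(t - 7)(t + 5)]


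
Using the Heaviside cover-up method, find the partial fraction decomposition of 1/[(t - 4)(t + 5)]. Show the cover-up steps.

Cover (t - 4): set t=4, get α = 1/(4 + 5) = 1/9. Cover (t + 5): set t=-5, get β = 1/(-5 - 4) = -1/9.
Result: (1/9)/(t - 4) - (1/9)/(t + 5)


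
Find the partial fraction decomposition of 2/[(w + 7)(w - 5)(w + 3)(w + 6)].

Using Heaviside cover-up: (-1/24)/(w + 7) + (1/528)/(w - 5) - (1/48)/(w + 3) + (2/33)/(w + 6)


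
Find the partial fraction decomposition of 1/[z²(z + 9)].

Cover-up at z=-9: R = 1/(-9 - 0)² = 1/81. Cover-up at z=0: Q = 1/(0 + 9) = 1/9. Comparing z² coeff: P = -R = -1/81
Result: (-1/81)/z + (1/9)/z² + (1/81)/(z + 9)


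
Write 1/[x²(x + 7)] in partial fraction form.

Cover-up at x=-7: γ = 1/(-7 - 0)² = 1/49. Cover-up at x=0: β = 1/(0 + 7) = 1/7. Comparing x² coeff: α = -γ = -1/49
Result: (-1/49)/x + (1/7)/x² + (1/49)/(x + 7)


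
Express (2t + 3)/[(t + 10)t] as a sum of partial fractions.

At t=-10: P = (2·(-10) + 3)/(-10 - 0) = 17/10. At t=0: Q = (2·0 + 3)/(0 + 10) = 3/10
Result: (17/10)/(t + 10) + (3/10)/t


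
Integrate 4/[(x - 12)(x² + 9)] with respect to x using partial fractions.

Cover-up at x=12: α = 4/(12²+9) = 4/153. Coeff matching: β = -4/153, γ = -16/51. Decomposition: (4/153)/(x - 12) - ((4/153)x + 16/51)/(x² + 9). Integrate: linear → ln, quadratic → (1/2)ln + arctan: (4/153) ln|(x - 12)| - (2/153) ln(x² + 9) - (16/153) arctan(x/3) + C


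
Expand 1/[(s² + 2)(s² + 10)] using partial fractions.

Coefficient matching gives P = R = 0, Q = 1/(10-2) = 1/8, S = -Q = -1/8
Result: (1/8)/(s² + 2) - (1/8)/(s² + 10)


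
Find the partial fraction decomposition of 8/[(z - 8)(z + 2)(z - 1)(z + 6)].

Using Heaviside cover-up: (2/245)/(z - 8) + (1/15)/(z + 2) - (8/147)/(z - 1) - (1/49)/(z + 6)


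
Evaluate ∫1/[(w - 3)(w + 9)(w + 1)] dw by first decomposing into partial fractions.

Cover-up: α = 1/48, β = 1/96, γ = -1/32. Decomposition: (1/48)/(w - 3) + (1/96)/(w + 9) - (1/32)/(w + 1). Integrate each term: (1/48) ln|(w - 3)| + (1/96) ln|(w + 9)| - (1/32) ln|(w + 1)| + C


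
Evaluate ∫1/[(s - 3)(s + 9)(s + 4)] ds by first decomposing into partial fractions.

Cover-up: A = 1/84, B = 1/60, C = -1/35. Decomposition: (1/84)/(s - 3) + (1/60)/(s + 9) - (1/35)/(s + 4). Integrate each term: (1/84) ln|(s - 3)| + (1/60) ln|(s + 9)| - (1/35) ln|(s + 4)| + C


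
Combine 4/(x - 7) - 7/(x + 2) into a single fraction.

Common denominator (x - 7)(x + 2). Numerator: 4(x + 2) - 7(x - 7) = (4x + 8) - (7x - 49) = -3x + 57
Result: (-3x + 57)/[(x - 7)(x + 2)]


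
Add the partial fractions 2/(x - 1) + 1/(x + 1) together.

Common denominator (x - 1)(x + 1). Numerator: 2(x + 1) + 1(x - 1) = (2x + 2) + (x - 1) = 3x + 1
Result: (3x + 1)/[(x - 1)(x + 1)]


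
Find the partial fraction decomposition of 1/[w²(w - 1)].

Cover-up at w=1: C = 1/(1 - 0)² = 1. Cover-up at w=0: B = 1/(0 - 1) = -1. Comparing w² coeff: A = -C = -1
Result: -1/w - 1/w² + 1/(w - 1)


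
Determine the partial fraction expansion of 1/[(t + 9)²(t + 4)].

Cover-up at t=-4: R = 1/(-4 + 9)² = 1/25. Cover-up at t=-9: Q = 1/(-9 + 4) = -1/5. Comparing t² coeff: P = -R = -1/25
Result: (-1/25)/(t + 9) - (1/5)/(t + 9)² + (1/25)/(t + 4)


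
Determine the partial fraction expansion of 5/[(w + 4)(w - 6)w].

Using cover-up method: A = 1/8, B = 1/12, C = -5/24
Result: (1/8)/(w + 4) + (1/12)/(w - 6) - (5/24)/w


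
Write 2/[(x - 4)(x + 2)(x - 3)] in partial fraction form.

Using cover-up method: P = 1/3, Q = 1/15, R = -2/5
Result: (1/3)/(x - 4) + (1/15)/(x + 2) - (2/5)/(x - 3)


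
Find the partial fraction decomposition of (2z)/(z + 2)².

(2z) = P(z + 2) + Q. At z = -2: Q = 2·(-2) + 0 = -4. Coeff of z: P = 2
Result: 2/(z + 2) - 4/(z + 2)²


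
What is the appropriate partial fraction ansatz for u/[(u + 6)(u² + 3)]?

Linear + irreducible quadratic: P/(u + 6) + (Qu + R)/(u² + 3)


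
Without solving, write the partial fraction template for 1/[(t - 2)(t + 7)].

Distinct linear factors: α/(t - 2) + β/(t + 7)


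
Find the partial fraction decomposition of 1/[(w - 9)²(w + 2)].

Cover-up at w=-2: R = 1/(-2 - 9)² = 1/121. Cover-up at w=9: Q = 1/(9 + 2) = 1/11. Comparing w² coeff: P = -R = -1/121
Result: (-1/121)/(w - 9) + (1/11)/(w - 9)² + (1/121)/(w + 2)


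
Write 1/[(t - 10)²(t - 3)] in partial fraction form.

Cover-up at t=3: R = 1/(3 - 10)² = 1/49. Cover-up at t=10: Q = 1/(10 - 3) = 1/7. Comparing t² coeff: P = -R = -1/49
Result: (-1/49)/(t - 10) + (1/7)/(t - 10)² + (1/49)/(t - 3)


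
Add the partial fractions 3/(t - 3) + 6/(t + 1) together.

Common denominator (t - 3)(t + 1). Numerator: 3(t + 1) + 6(t - 3) = (3t + 3) + (6t - 18) = 9t - 15
Result: (9t - 15)/[(t - 3)(t + 1)]


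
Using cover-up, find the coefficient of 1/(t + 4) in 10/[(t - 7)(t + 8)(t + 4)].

Cover (t + 4), set t=-4: 10/[(-4 - 7)(-4 + 8)] = -5/22


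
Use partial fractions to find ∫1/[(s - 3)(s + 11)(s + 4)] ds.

Cover-up: P = 1/98, Q = 1/98, R = -1/49. Decomposition: (1/98)/(s - 3) + (1/98)/(s + 11) - (1/49)/(s + 4). Integrate each term: (1/98) ln|(s - 3)| + (1/98) ln|(s + 11)| - (1/49) ln|(s + 4)| + C


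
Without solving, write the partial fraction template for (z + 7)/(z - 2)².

Repeated linear factor: P/(z - 2) + Q/(z - 2)²


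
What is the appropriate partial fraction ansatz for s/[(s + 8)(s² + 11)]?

Linear + irreducible quadratic: A/(s + 8) + (Bs + C)/(s² + 11)


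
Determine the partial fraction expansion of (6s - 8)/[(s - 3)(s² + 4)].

At s=3: α = (6·3 - 8)/(3² + 4) = 10/13. β = -α = -10/13, γ = 6 - 3·α = 48/13
Result: (10/13)/(s - 3) - ((10/13)s - 48/13)/(s² + 4)


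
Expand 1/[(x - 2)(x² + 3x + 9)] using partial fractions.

Cover-up at x = 2: α = 1/(2² + 3·2 + 9) = 1/19. Then β = -α = -1/19, γ = -α·(3 + 2) = -5/19
Result: (1/19)/(x - 2) - ((1/19)x + 5/19)/(x² + 3x + 9)


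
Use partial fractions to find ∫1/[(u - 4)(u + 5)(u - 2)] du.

Cover-up: α = 1/18, β = 1/63, γ = -1/14. Decomposition: (1/18)/(u - 4) + (1/63)/(u + 5) - (1/14)/(u - 2). Integrate each term: (1/18) ln|(u - 4)| + (1/63) ln|(u + 5)| - (1/14) ln|(u - 2)| + C


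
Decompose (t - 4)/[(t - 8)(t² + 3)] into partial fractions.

At t=8: α = (1·8 - 4)/(8² + 3) = 4/67. β = -α = -4/67, γ = 1 - 8·α = 35/67
Result: (4/67)/(t - 8) - ((4/67)t - 35/67)/(t² + 3)


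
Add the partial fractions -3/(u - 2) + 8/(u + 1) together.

Common denominator (u - 2)(u + 1). Numerator: -3(u + 1) + 8(u - 2) = (-3u - 3) + (8u - 16) = 5u - 19
Result: (5u - 19)/[(u - 2)(u + 1)]


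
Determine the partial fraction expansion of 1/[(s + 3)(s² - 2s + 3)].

Cover-up at s = -3: A = 1/((-3)² - 2·(-3) + 3) = 1/18. Then B = -A = -1/18, C = -A·(-2 - 3) = 5/18
Result: (1/18)/(s + 3) - ((1/18)s - 5/18)/(s² - 2s + 3)


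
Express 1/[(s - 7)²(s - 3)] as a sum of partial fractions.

Cover-up at s=3: γ = 1/(3 - 7)² = 1/16. Cover-up at s=7: β = 1/(7 - 3) = 1/4. Comparing s² coeff: α = -γ = -1/16
Result: (-1/16)/(s - 7) + (1/4)/(s - 7)² + (1/16)/(s - 3)


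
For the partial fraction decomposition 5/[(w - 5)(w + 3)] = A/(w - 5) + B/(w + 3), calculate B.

Cover-up at w = -3: B = 5/(-3 - 5) = -5/8


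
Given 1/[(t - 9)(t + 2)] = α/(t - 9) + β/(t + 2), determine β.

Cover-up at t = -2: β = 1/(-2 - 9) = -1/11


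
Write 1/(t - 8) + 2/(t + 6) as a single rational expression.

Common denominator (t - 8)(t + 6). Numerator: 1(t + 6) + 2(t - 8) = (t + 6) + (2t - 16) = 3t - 10
Result: (3t - 10)/[(t - 8)(t + 6)]


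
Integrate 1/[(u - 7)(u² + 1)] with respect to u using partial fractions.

Cover-up at u=7: P = 1/(7²+1) = 1/50. Coeff matching: Q = -1/50, R = -7/50. Decomposition: (1/50)/(u - 7) - ((1/50)u + 7/50)/(u² + 1). Integrate: linear → ln, quadratic → (1/2)ln + arctan: (1/50) ln|(u - 7)| - (1/100) ln(u² + 1) - (7/50) arctan(u) + C


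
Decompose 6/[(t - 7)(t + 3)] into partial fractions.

6/(t - 7)(t + 3) = P/(t - 7) + Q/(t + 3). P = 6/(7 + 3) = 3/5, Q = 6/(-3 - 7) = -3/5
Result: (3/5)/(t - 7) - (3/5)/(t + 3)


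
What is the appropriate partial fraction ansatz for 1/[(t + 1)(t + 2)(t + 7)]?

Three distinct linear factors: P/(t + 1) + Q/(t + 2) + R/(t + 7)


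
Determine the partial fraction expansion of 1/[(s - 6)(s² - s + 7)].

Cover-up at s = 6: A = 1/(6² - 1·6 + 7) = 1/37. Then B = -A = -1/37, C = -A·(-1 + 6) = -5/37
Result: (1/37)/(s - 6) - ((1/37)s + 5/37)/(s² - s + 7)


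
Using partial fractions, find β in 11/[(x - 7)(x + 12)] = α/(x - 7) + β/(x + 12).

Cover-up at x = -12: β = 11/(-12 - 7) = -11/19


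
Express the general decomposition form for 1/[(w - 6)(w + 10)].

Distinct linear factors: A/(w - 6) + B/(w + 10)


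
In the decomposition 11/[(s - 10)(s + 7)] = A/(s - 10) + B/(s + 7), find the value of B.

Cover-up at s = -7: B = 11/(-7 - 10) = -11/17


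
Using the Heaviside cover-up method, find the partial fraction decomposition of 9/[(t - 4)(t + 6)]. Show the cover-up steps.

Cover (t - 4): set t=4, get α = 9/(4 + 6) = 9/10. Cover (t + 6): set t=-6, get β = 9/(-6 - 4) = -9/10.
Result: (9/10)/(t - 4) - (9/10)/(t + 6)


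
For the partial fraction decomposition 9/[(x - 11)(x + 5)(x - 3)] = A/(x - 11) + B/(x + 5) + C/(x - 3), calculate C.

Cover-up at x = 3: C = 9/[(3 - 11)(3 + 5)] = 9/[(-8)(8)] = -9/64


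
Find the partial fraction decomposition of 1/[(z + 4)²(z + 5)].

Cover-up at z=-5: R = 1/(-5 + 4)² = 1. Cover-up at z=-4: Q = 1/(-4 + 5) = 1. Comparing z² coeff: P = -R = -1
Result: -1/(z + 4) + 1/(z + 4)² + 1/(z + 5)


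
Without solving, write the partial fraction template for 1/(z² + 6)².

Repeated quadratic factor: (Az + B)/(z² + 6) + (Cz + D)/(z² + 6)²


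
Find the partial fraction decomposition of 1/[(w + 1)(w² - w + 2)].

Cover-up at w = -1: A = 1/((-1)² - 1·(-1) + 2) = 1/4. Then B = -A = -1/4, C = -A·(-1 - 1) = 1/2
Result: (1/4)/(w + 1) - ((1/4)w - 1/2)/(w² - w + 2)


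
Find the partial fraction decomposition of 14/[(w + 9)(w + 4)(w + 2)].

Using cover-up method: P = 2/5, Q = -7/5, R = 1
Result: (2/5)/(w + 9) - (7/5)/(w + 4) + 1/(w + 2)


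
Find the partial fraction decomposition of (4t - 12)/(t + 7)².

(4t - 12) = A(t + 7) + B. At t = -7: B = 4·(-7) - 12 = -40. Coeff of t: A = 4
Result: 4/(t + 7) - 40/(t + 7)²


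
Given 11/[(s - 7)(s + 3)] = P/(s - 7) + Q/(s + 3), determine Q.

Cover-up at s = -3: Q = 11/(-3 - 7) = -11/10


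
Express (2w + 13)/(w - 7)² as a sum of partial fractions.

(2w + 13) = α(w - 7) + β. At w = 7: β = 2·7 + 13 = 27. Coeff of w: α = 2
Result: 2/(w - 7) + 27/(w - 7)²


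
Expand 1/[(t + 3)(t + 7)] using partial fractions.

1/(t + 3)(t + 7) = A/(t + 3) + B/(t + 7). A = 1/(-3 + 7) = 1/4, B = 1/(-7 + 3) = -1/4
Result: (1/4)/(t + 3) - (1/4)/(t + 7)


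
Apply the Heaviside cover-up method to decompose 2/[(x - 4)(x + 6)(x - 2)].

Cover (x - 4), x=4: α = 2/[(4 + 6)(4 - 2)] = 1/10. Cover (x + 6), x=-6: β = 2/[(-6 - 4)(-6 - 2)] = 1/40. Cover (x - 2), x=2: γ = 2/[(2 - 4)(2 + 6)] = -1/8.
Result: (1/10)/(x - 4) + (1/40)/(x + 6) - (1/8)/(x - 2)


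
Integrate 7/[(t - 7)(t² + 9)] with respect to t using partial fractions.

Cover-up at t=7: P = 7/(7²+9) = 7/58. Coeff matching: Q = -7/58, R = -49/58. Decomposition: (7/58)/(t - 7) - ((7/58)t + 49/58)/(t² + 9). Integrate: linear → ln, quadratic → (1/2)ln + arctan: (7/58) ln|(t - 7)| - (7/116) ln(t² + 9) - (49/174) arctan(t/3) + C


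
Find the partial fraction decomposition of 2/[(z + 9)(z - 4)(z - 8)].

Using cover-up method: A = 2/221, B = -1/26, C = 1/34
Result: (2/221)/(z + 9) - (1/26)/(z - 4) + (1/34)/(z - 8)


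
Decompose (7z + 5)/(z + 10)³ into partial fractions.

(7z + 5) = P(z + 10)² + Q(z + 10) + R. At z = -10: R = 7·(-10) + 5 = -65. Coefficients: P = 0, Q = 7
Result: 7/(z + 10)² - 65/(z + 10)³


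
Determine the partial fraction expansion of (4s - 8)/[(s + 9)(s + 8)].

At s=-9: α = (4·(-9) - 8)/(-9 + 8) = 44. At s=-8: β = (4·(-8) - 8)/(-8 + 9) = -40
Result: 44/(s + 9) - 40/(s + 8)


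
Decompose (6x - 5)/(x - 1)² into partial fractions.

(6x - 5) = A(x - 1) + B. At x = 1: B = 6·1 - 5 = 1. Coeff of x: A = 6
Result: 6/(x - 1) + 1/(x - 1)²


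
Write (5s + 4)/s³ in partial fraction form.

(5s + 4) = αs² + βs + γ. At s = 0: γ = 5·0 + 4 = 4. Coefficients: α = 0, β = 5
Result: 5/s² + 4/s³


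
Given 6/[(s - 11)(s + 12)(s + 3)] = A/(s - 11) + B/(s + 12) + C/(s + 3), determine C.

Cover-up at s = -3: C = 6/[(-3 - 11)(-3 + 12)] = 6/[(-14)(9)] = -6/126 = -1/21


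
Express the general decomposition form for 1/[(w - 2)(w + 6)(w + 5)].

Three distinct linear factors: A/(w - 2) + B/(w + 6) + C/(w + 5)


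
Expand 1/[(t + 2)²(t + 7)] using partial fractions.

Cover-up at t=-7: γ = 1/(-7 + 2)² = 1/25. Cover-up at t=-2: β = 1/(-2 + 7) = 1/5. Comparing t² coeff: α = -γ = -1/25
Result: (-1/25)/(t + 2) + (1/5)/(t + 2)² + (1/25)/(t + 7)


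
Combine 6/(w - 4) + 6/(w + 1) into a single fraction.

Common denominator (w - 4)(w + 1). Numerator: 6(w + 1) + 6(w - 4) = (6w + 6) + (6w - 24) = 12w - 18
Result: (12w - 18)/[(w - 4)(w + 1)]


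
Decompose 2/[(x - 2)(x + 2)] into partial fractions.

2/(x - 2)(x + 2) = α/(x - 2) + β/(x + 2). α = 2/(2 + 2) = 1/2, β = 2/(-2 - 2) = -1/2
Result: (1/2)/(x - 2) - (1/2)/(x + 2)


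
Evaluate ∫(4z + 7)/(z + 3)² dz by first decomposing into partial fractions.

Decompose: A = 4, B = 4·(-3) + 7 = -5, so (4z + 7)/(z + 3)² = 4/(z + 3) - 5/(z + 3)². Integrate: ∫ A/(z + 3) dz = 4 ln|(z + 3)|; ∫ B/(z + 3)² dz = 5/(z + 3). Sum: 4 ln|(z + 3)| + 5/(z + 3) + C


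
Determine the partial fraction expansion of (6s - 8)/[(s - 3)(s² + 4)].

At s=3: A = (6·3 - 8)/(3² + 4) = 10/13. B = -A = -10/13, C = 6 - 3·A = 48/13
Result: (10/13)/(s - 3) - ((10/13)s - 48/13)/(s² + 4)


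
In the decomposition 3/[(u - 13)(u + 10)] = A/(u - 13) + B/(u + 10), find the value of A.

Cover-up at u = 13: A = 3/(13 + 10) = 3/23


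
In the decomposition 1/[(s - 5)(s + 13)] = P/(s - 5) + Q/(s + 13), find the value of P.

Cover-up at s = 5: P = 1/(5 + 13) = 1/18


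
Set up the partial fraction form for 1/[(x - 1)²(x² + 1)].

Repeated linear + quadratic: P/(x - 1) + Q/(x - 1)² + (Rx + S)/(x² + 1)


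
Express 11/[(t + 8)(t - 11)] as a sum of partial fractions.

11/(t + 8)(t - 11) = P/(t + 8) + Q/(t - 11). P = 11/(-8 - 11) = -11/19, Q = 11/(11 + 8) = 11/19
Result: (-11/19)/(t + 8) + (11/19)/(t - 11)


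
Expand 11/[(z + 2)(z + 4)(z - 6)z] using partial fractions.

Using Heaviside cover-up: (11/32)/(z + 2) - (11/80)/(z + 4) + (11/480)/(z - 6) - (11/48)/z


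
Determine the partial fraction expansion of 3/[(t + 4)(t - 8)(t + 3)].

Using cover-up method: α = 1/4, β = 1/44, γ = -3/11
Result: (1/4)/(t + 4) + (1/44)/(t - 8) - (3/11)/(t + 3)


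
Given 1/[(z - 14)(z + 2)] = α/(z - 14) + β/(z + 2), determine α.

Cover-up at z = 14: α = 1/(14 + 2) = 1/16


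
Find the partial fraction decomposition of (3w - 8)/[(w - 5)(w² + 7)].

At w=5: P = (3·5 - 8)/(5² + 7) = 7/32. Q = -P = -7/32, R = 3 - 5·P = 61/32
Result: (7/32)/(w - 5) - ((7/32)w - 61/32)/(w² + 7)


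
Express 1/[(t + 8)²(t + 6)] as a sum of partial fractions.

Cover-up at t=-6: γ = 1/(-6 + 8)² = 1/4. Cover-up at t=-8: β = 1/(-8 + 6) = -1/2. Comparing t² coeff: α = -γ = -1/4
Result: (-1/4)/(t + 8) - (1/2)/(t + 8)² + (1/4)/(t + 6)


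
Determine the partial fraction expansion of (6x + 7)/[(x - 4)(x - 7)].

At x=4: α = (6·4 + 7)/(4 - 7) = -31/3. At x=7: β = (6·7 + 7)/(7 - 4) = 49/3
Result: (-31/3)/(x - 4) + (49/3)/(x - 7)


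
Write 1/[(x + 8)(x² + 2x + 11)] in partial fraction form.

Cover-up at x = -8: P = 1/((-8)² + 2·(-8) + 11) = 1/59. Then Q = -P = -1/59, R = -P·(2 - 8) = 6/59
Result: (1/59)/(x + 8) - ((1/59)x - 6/59)/(x² + 2x + 11)


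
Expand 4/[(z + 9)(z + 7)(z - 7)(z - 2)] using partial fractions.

Using Heaviside cover-up: (-1/88)/(z + 9) + (1/63)/(z + 7) + (1/280)/(z - 7) - (4/495)/(z - 2)


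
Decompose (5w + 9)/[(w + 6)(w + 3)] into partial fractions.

At w=-6: α = (5·(-6) + 9)/(-6 + 3) = 7. At w=-3: β = (5·(-3) + 9)/(-3 + 6) = -2
Result: 7/(w + 6) - 2/(w + 3)


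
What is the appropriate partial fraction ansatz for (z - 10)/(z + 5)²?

Repeated linear factor: α/(z + 5) + β/(z + 5)²


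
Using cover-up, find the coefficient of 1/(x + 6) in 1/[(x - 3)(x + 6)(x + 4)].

Cover (x + 6), set x=-6: 1/[(-6 - 3)(-6 + 4)] = 1/18


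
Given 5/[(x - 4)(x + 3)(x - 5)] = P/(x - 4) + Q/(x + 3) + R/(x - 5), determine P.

Cover-up at x = 4: P = 5/[(4 + 3)(4 - 5)] = 5/[(7)(-1)] = -5/7


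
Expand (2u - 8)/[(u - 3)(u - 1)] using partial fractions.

At u=3: A = (2·3 - 8)/(3 - 1) = -1. At u=1: B = (2·1 - 8)/(1 - 3) = 3
Result: -1/(u - 3) + 3/(u - 1)


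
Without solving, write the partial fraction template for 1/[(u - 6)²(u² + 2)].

Repeated linear + quadratic: α/(u - 6) + β/(u - 6)² + (γu + δ)/(u² + 2)


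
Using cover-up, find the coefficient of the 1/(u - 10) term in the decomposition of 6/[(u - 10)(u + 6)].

Cover (u - 10), set u=10: 6/((u + 6) at u=10) = 6/(16) = 3/8


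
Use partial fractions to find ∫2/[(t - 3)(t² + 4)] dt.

Cover-up at t=3: P = 2/(3²+4) = 2/13. Coeff matching: Q = -2/13, R = -6/13. Decomposition: (2/13)/(t - 3) - ((2/13)t + 6/13)/(t² + 4). Integrate: linear → ln, quadratic → (1/2)ln + arctan: (2/13) ln|(t - 3)| - (1/13) ln(t² + 4) - (3/13) arctan(t/2) + C


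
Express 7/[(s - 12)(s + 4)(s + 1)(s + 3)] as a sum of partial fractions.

Using Heaviside cover-up: (7/3120)/(s - 12) - (7/48)/(s + 4) - (7/78)/(s + 1) + (7/30)/(s + 3)


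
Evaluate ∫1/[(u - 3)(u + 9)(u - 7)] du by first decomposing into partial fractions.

Cover-up: P = -1/48, Q = 1/192, R = 1/64. Decomposition: (-1/48)/(u - 3) + (1/192)/(u + 9) + (1/64)/(u - 7). Integrate each term: (-1/48) ln|(u - 3)| + (1/192) ln|(u + 9)| + (1/64) ln|(u - 7)| + C


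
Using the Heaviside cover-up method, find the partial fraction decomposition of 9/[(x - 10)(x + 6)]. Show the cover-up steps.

Cover (x - 10): set x=10, get A = 9/(10 + 6) = 9/16. Cover (x + 6): set x=-6, get B = 9/(-6 - 10) = -9/16.
Result: (9/16)/(x - 10) - (9/16)/(x + 6)


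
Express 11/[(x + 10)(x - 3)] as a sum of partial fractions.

11/(x + 10)(x - 3) = α/(x + 10) + β/(x - 3). α = 11/(-10 - 3) = -11/13, β = 11/(3 + 10) = 11/13
Result: (-11/13)/(x + 10) + (11/13)/(x - 3)


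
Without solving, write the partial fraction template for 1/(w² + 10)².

Repeated quadratic factor: (αw + β)/(w² + 10) + (γw + δ)/(w² + 10)²


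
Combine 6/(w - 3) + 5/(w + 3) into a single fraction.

Common denominator (w - 3)(w + 3). Numerator: 6(w + 3) + 5(w - 3) = (6w + 18) + (5w - 15) = 11w + 3
Result: (11w + 3)/[(w - 3)(w + 3)]


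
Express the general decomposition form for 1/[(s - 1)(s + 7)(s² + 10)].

Two linear + quadratic: A/(s - 1) + B/(s + 7) + (Cs + D)/(s² + 10)


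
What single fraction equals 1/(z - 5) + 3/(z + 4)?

Common denominator (z - 5)(z + 4). Numerator: 1(z + 4) + 3(z - 5) = (z + 4) + (3z - 15) = 4z - 11
Result: (4z - 11)/[(z - 5)(z + 4)]


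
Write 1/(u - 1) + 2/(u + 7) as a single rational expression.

Common denominator (u - 1)(u + 7). Numerator: 1(u + 7) + 2(u - 1) = (u + 7) + (2u - 2) = 3u + 5
Result: (3u + 5)/[(u - 1)(u + 7)]


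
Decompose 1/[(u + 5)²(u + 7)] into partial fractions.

Cover-up at u=-7: R = 1/(-7 + 5)² = 1/4. Cover-up at u=-5: Q = 1/(-5 + 7) = 1/2. Comparing u² coeff: P = -R = -1/4
Result: (-1/4)/(u + 5) + (1/2)/(u + 5)² + (1/4)/(u + 7)


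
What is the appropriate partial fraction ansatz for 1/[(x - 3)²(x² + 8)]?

Repeated linear + quadratic: P/(x - 3) + Q/(x - 3)² + (Rx + S)/(x² + 8)


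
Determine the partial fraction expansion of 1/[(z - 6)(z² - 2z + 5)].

Cover-up at z = 6: A = 1/(6² - 2·6 + 5) = 1/29. Then B = -A = -1/29, C = -A·(-2 + 6) = -4/29
Result: (1/29)/(z - 6) - ((1/29)z + 4/29)/(z² - 2z + 5)


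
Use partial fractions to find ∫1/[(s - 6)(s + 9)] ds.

Decompose: 1/[(s - 6)(s + 9)] = (1/15)/(s - 6) - (1/15)/(s + 9). Integrate each term: (1/15) ln|(s - 6)| - (1/15) ln|(s + 9)| + C


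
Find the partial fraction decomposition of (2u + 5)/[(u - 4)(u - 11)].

At u=4: P = (2·4 + 5)/(4 - 11) = -13/7. At u=11: Q = (2·11 + 5)/(11 - 4) = 27/7
Result: (-13/7)/(u - 4) + (27/7)/(u - 11)


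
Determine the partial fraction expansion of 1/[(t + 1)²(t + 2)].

Cover-up at t=-2: R = 1/(-2 + 1)² = 1. Cover-up at t=-1: Q = 1/(-1 + 2) = 1. Comparing t² coeff: P = -R = -1
Result: -1/(t + 1) + 1/(t + 1)² + 1/(t + 2)


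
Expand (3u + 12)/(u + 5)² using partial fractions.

(3u + 12) = α(u + 5) + β. At u = -5: β = 3·(-5) + 12 = -3. Coeff of u: α = 3
Result: 3/(u + 5) - 3/(u + 5)²


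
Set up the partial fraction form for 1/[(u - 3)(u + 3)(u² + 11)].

Two linear + quadratic: P/(u - 3) + Q/(u + 3) + (Ru + S)/(u² + 11)
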